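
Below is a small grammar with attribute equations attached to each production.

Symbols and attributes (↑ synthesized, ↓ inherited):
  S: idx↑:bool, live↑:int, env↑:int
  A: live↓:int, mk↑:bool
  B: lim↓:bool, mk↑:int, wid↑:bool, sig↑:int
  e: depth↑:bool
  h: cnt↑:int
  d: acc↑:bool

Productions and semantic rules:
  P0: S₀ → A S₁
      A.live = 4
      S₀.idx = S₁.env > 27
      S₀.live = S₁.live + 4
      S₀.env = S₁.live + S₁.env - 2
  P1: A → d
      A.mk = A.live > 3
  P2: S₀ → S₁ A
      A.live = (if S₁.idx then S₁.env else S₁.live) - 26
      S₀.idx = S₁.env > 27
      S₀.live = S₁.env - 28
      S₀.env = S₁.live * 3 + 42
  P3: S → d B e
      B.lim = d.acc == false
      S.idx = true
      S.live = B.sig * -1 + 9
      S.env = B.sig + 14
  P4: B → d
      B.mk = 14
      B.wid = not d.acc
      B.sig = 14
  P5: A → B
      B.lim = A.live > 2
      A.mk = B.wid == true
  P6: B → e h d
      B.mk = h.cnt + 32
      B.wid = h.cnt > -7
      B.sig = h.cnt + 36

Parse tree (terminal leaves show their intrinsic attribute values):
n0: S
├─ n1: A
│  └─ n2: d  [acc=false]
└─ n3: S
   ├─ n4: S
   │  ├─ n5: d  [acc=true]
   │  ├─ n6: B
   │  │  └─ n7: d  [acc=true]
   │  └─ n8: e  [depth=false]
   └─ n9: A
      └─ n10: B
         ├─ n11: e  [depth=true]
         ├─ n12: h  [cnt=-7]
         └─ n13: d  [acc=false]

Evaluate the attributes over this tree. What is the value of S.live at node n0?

1. n1.live = 4  [4]
2. n2.acc = false  [terminal]
3. n1.mk = true  [A.live > 3]
4. n5.acc = true  [terminal]
5. n6.lim = false  [d.acc == false]
6. n7.acc = true  [terminal]
7. n6.mk = 14  [14]
8. n6.wid = false  [not d.acc]
9. n6.sig = 14  [14]
10. n8.depth = false  [terminal]
11. n4.idx = true  [true]
12. n4.live = -5  [B.sig * -1 + 9]
13. n4.env = 28  [B.sig + 14]
14. n9.live = 2  [(if S₁.idx then S₁.env else S₁.live) - 26]
15. n10.lim = false  [A.live > 2]
16. n11.depth = true  [terminal]
17. n12.cnt = -7  [terminal]
18. n13.acc = false  [terminal]
19. n10.mk = 25  [h.cnt + 32]
20. n10.wid = false  [h.cnt > -7]
21. n10.sig = 29  [h.cnt + 36]
22. n9.mk = false  [B.wid == true]
23. n3.idx = true  [S₁.env > 27]
24. n3.live = 0  [S₁.env - 28]
25. n3.env = 27  [S₁.live * 3 + 42]
26. n0.idx = false  [S₁.env > 27]
27. n0.live = 4  [S₁.live + 4]
28. n0.env = 25  [S₁.live + S₁.env - 2]

4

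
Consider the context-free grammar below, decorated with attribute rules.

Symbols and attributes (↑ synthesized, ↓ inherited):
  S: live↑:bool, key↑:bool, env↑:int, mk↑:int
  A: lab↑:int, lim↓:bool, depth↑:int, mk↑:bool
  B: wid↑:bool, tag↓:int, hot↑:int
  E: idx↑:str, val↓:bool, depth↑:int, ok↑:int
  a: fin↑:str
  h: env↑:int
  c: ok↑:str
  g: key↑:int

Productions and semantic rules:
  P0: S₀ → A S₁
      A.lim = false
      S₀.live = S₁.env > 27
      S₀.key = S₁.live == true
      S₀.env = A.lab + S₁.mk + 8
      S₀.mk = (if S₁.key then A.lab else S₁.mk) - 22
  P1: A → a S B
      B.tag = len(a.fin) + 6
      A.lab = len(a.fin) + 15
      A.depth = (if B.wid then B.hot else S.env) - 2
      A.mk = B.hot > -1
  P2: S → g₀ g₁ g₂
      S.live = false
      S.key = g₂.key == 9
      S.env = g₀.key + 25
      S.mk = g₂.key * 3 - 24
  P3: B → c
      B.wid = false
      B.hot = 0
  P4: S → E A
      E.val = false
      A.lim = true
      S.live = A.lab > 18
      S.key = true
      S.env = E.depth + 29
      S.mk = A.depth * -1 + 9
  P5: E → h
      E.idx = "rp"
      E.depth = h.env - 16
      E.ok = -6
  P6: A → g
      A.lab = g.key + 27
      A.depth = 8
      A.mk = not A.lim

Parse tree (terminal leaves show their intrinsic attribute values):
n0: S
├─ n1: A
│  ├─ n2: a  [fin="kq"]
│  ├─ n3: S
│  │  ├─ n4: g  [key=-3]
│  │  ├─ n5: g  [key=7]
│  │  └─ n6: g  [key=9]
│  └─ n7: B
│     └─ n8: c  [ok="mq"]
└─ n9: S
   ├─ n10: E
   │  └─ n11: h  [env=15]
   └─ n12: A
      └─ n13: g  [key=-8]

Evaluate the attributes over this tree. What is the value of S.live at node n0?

true

1. n1.lim = false  [false]
2. n2.fin = "kq"  [terminal]
3. n4.key = -3  [terminal]
4. n5.key = 7  [terminal]
5. n6.key = 9  [terminal]
6. n3.live = false  [false]
7. n3.key = true  [g₂.key == 9]
8. n3.env = 22  [g₀.key + 25]
9. n3.mk = 3  [g₂.key * 3 - 24]
10. n7.tag = 8  [len(a.fin) + 6]
11. n8.ok = "mq"  [terminal]
12. n7.wid = false  [false]
13. n7.hot = 0  [0]
14. n1.lab = 17  [len(a.fin) + 15]
15. n1.depth = 20  [(if B.wid then B.hot else S.env) - 2]
16. n1.mk = true  [B.hot > -1]
17. n10.val = false  [false]
18. n11.env = 15  [terminal]
19. n10.idx = "rp"  ["rp"]
20. n10.depth = -1  [h.env - 16]
21. n10.ok = -6  [-6]
22. n12.lim = true  [true]
23. n13.key = -8  [terminal]
24. n12.lab = 19  [g.key + 27]
25. n12.depth = 8  [8]
26. n12.mk = false  [not A.lim]
27. n9.live = true  [A.lab > 18]
28. n9.key = true  [true]
29. n9.env = 28  [E.depth + 29]
30. n9.mk = 1  [A.depth * -1 + 9]
31. n0.live = true  [S₁.env > 27]
32. n0.key = true  [S₁.live == true]
33. n0.env = 26  [A.lab + S₁.mk + 8]
34. n0.mk = -5  [(if S₁.key then A.lab else S₁.mk) - 22]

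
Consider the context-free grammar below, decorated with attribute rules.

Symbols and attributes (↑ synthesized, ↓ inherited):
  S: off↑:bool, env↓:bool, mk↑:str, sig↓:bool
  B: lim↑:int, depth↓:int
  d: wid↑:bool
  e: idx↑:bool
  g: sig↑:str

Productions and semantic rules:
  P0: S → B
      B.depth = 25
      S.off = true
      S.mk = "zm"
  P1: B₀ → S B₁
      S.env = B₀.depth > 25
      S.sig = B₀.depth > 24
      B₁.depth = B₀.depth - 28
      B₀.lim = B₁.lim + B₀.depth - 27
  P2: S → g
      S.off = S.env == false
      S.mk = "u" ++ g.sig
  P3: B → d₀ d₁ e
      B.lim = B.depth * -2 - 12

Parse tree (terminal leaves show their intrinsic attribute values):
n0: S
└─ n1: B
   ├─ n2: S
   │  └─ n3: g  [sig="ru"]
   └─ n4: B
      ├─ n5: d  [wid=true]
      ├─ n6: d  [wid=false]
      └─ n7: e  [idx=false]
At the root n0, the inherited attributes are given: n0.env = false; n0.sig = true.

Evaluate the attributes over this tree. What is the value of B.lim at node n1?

1. n0.env = false  [given at root]
2. n0.sig = true  [given at root]
3. n1.depth = 25  [25]
4. n2.env = false  [B₀.depth > 25]
5. n2.sig = true  [B₀.depth > 24]
6. n3.sig = "ru"  [terminal]
7. n2.off = true  [S.env == false]
8. n2.mk = "uru"  ["u" ++ g.sig]
9. n4.depth = -3  [B₀.depth - 28]
10. n5.wid = true  [terminal]
11. n6.wid = false  [terminal]
12. n7.idx = false  [terminal]
13. n4.lim = -6  [B.depth * -2 - 12]
14. n1.lim = -8  [B₁.lim + B₀.depth - 27]
15. n0.off = true  [true]
16. n0.mk = "zm"  ["zm"]

-8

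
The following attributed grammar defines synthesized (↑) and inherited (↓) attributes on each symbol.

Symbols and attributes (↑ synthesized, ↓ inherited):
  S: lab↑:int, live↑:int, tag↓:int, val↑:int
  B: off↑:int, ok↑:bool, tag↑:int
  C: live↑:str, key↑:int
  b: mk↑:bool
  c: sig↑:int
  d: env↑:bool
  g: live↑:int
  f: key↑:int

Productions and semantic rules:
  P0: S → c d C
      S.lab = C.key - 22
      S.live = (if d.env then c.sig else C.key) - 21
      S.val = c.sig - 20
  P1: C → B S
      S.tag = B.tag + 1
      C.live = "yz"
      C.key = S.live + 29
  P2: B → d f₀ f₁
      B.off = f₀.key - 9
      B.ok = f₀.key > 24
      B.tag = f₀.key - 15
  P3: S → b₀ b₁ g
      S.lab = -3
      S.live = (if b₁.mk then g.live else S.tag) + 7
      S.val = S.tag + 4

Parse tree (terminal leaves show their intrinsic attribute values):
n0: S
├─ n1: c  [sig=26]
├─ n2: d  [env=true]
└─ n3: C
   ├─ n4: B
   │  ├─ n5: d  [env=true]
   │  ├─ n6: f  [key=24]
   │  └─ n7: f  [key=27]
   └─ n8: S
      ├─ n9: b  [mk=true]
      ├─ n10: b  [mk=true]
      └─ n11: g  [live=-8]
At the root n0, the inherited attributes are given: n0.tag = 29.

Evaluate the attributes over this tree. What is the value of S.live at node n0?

5

1. n0.tag = 29  [given at root]
2. n1.sig = 26  [terminal]
3. n2.env = true  [terminal]
4. n5.env = true  [terminal]
5. n6.key = 24  [terminal]
6. n7.key = 27  [terminal]
7. n4.off = 15  [f₀.key - 9]
8. n4.ok = false  [f₀.key > 24]
9. n4.tag = 9  [f₀.key - 15]
10. n8.tag = 10  [B.tag + 1]
11. n9.mk = true  [terminal]
12. n10.mk = true  [terminal]
13. n11.live = -8  [terminal]
14. n8.lab = -3  [-3]
15. n8.live = -1  [(if b₁.mk then g.live else S.tag) + 7]
16. n8.val = 14  [S.tag + 4]
17. n3.live = "yz"  ["yz"]
18. n3.key = 28  [S.live + 29]
19. n0.lab = 6  [C.key - 22]
20. n0.live = 5  [(if d.env then c.sig else C.key) - 21]
21. n0.val = 6  [c.sig - 20]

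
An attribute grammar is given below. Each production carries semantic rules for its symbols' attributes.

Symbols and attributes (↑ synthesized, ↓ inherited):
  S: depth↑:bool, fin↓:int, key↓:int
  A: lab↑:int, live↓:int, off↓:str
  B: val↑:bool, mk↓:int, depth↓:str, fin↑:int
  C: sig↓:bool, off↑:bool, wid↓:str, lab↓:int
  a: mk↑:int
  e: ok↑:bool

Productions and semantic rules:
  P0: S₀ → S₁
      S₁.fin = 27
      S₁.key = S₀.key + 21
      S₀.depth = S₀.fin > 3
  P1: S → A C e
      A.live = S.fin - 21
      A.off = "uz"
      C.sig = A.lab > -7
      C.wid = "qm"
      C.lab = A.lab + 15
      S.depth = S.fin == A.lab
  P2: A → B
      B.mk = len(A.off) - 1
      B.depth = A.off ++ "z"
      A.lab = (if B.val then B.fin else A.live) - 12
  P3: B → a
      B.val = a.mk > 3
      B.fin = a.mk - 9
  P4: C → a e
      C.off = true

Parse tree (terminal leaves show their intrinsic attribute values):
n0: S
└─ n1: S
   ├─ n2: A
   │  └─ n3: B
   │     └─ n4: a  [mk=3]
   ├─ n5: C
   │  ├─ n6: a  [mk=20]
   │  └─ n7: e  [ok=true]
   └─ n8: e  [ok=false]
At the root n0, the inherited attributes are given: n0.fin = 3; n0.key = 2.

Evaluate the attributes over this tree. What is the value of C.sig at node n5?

true

1. n0.fin = 3  [given at root]
2. n0.key = 2  [given at root]
3. n1.fin = 27  [27]
4. n1.key = 23  [S₀.key + 21]
5. n2.live = 6  [S.fin - 21]
6. n2.off = "uz"  ["uz"]
7. n3.mk = 1  [len(A.off) - 1]
8. n3.depth = "uzz"  [A.off ++ "z"]
9. n4.mk = 3  [terminal]
10. n3.val = false  [a.mk > 3]
11. n3.fin = -6  [a.mk - 9]
12. n2.lab = -6  [(if B.val then B.fin else A.live) - 12]
13. n5.sig = true  [A.lab > -7]
14. n5.wid = "qm"  ["qm"]
15. n5.lab = 9  [A.lab + 15]
16. n6.mk = 20  [terminal]
17. n7.ok = true  [terminal]
18. n5.off = true  [true]
19. n8.ok = false  [terminal]
20. n1.depth = false  [S.fin == A.lab]
21. n0.depth = false  [S₀.fin > 3]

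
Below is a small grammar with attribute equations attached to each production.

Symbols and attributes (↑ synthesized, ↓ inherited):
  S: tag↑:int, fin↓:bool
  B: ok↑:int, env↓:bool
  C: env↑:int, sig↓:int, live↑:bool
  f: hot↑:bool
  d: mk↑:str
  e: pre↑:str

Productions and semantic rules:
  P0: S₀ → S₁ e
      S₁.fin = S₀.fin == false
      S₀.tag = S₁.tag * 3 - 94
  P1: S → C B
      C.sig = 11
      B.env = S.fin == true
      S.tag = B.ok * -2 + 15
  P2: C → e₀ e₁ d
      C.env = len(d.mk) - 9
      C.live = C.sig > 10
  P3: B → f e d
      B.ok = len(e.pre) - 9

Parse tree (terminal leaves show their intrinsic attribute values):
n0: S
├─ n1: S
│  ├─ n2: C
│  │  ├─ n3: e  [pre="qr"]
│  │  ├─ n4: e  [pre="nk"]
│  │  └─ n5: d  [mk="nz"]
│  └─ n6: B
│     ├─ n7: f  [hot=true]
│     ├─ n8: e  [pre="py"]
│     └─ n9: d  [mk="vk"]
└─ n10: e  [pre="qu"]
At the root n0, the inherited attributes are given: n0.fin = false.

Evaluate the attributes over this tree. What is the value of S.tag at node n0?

1. n0.fin = false  [given at root]
2. n1.fin = true  [S₀.fin == false]
3. n2.sig = 11  [11]
4. n3.pre = "qr"  [terminal]
5. n4.pre = "nk"  [terminal]
6. n5.mk = "nz"  [terminal]
7. n2.env = -7  [len(d.mk) - 9]
8. n2.live = true  [C.sig > 10]
9. n6.env = true  [S.fin == true]
10. n7.hot = true  [terminal]
11. n8.pre = "py"  [terminal]
12. n9.mk = "vk"  [terminal]
13. n6.ok = -7  [len(e.pre) - 9]
14. n1.tag = 29  [B.ok * -2 + 15]
15. n10.pre = "qu"  [terminal]
16. n0.tag = -7  [S₁.tag * 3 - 94]

-7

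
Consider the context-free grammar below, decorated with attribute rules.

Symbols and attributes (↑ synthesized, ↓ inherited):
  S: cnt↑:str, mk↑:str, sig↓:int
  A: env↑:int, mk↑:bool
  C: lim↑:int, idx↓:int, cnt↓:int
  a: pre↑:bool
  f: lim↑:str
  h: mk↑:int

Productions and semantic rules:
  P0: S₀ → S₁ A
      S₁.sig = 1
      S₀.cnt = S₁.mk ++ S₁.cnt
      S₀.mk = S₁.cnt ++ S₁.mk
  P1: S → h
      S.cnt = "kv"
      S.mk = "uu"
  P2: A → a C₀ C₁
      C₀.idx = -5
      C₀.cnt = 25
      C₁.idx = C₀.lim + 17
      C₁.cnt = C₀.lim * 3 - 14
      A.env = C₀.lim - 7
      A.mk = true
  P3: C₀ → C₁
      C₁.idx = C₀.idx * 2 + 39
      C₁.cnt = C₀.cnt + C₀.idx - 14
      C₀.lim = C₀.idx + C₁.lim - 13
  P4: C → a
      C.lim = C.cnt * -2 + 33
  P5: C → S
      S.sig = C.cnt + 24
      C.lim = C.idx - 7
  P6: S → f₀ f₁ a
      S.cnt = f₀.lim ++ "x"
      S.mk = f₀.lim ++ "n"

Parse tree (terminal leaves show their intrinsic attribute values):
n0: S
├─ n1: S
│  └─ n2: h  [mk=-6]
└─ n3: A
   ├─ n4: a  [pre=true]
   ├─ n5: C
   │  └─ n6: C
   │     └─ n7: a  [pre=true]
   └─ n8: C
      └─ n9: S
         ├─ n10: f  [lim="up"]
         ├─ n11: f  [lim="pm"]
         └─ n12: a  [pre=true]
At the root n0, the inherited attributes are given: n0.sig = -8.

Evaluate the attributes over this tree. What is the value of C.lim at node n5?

1. n0.sig = -8  [given at root]
2. n1.sig = 1  [1]
3. n2.mk = -6  [terminal]
4. n1.cnt = "kv"  ["kv"]
5. n1.mk = "uu"  ["uu"]
6. n4.pre = true  [terminal]
7. n5.idx = -5  [-5]
8. n5.cnt = 25  [25]
9. n6.idx = 29  [C₀.idx * 2 + 39]
10. n6.cnt = 6  [C₀.cnt + C₀.idx - 14]
11. n7.pre = true  [terminal]
12. n6.lim = 21  [C.cnt * -2 + 33]
13. n5.lim = 3  [C₀.idx + C₁.lim - 13]
14. n8.idx = 20  [C₀.lim + 17]
15. n8.cnt = -5  [C₀.lim * 3 - 14]
16. n9.sig = 19  [C.cnt + 24]
17. n10.lim = "up"  [terminal]
18. n11.lim = "pm"  [terminal]
19. n12.pre = true  [terminal]
20. n9.cnt = "upx"  [f₀.lim ++ "x"]
21. n9.mk = "upn"  [f₀.lim ++ "n"]
22. n8.lim = 13  [C.idx - 7]
23. n3.env = -4  [C₀.lim - 7]
24. n3.mk = true  [true]
25. n0.cnt = "uukv"  [S₁.mk ++ S₁.cnt]
26. n0.mk = "kvuu"  [S₁.cnt ++ S₁.mk]

3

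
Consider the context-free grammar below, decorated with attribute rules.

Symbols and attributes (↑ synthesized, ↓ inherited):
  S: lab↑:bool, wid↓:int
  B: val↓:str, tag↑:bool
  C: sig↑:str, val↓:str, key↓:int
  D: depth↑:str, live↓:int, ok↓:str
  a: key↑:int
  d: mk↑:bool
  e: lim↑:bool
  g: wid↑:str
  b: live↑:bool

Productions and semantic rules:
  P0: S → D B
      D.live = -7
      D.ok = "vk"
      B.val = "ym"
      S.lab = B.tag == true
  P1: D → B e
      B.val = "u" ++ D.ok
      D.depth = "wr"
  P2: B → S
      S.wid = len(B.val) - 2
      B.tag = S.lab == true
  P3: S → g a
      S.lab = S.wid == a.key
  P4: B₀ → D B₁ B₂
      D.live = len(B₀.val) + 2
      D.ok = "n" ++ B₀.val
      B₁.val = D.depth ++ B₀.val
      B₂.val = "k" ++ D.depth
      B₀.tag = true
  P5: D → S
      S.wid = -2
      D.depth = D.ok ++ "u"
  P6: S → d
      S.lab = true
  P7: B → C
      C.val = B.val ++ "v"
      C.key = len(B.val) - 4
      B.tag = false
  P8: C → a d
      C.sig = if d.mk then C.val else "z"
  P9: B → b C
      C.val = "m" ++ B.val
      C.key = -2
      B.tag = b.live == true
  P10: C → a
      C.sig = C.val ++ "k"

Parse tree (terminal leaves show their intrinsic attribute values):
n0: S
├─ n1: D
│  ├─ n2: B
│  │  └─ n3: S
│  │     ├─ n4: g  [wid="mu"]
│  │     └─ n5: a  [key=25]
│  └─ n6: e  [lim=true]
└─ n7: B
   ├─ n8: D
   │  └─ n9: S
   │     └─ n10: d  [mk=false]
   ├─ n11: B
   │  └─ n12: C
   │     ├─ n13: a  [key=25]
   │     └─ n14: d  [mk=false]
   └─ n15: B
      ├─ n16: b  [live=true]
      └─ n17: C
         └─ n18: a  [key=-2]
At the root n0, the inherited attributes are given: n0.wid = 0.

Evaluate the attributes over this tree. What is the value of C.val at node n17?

"mknymu"

1. n0.wid = 0  [given at root]
2. n1.live = -7  [-7]
3. n1.ok = "vk"  ["vk"]
4. n2.val = "uvk"  ["u" ++ D.ok]
5. n3.wid = 1  [len(B.val) - 2]
6. n4.wid = "mu"  [terminal]
7. n5.key = 25  [terminal]
8. n3.lab = false  [S.wid == a.key]
9. n2.tag = false  [S.lab == true]
10. n6.lim = true  [terminal]
11. n1.depth = "wr"  ["wr"]
12. n7.val = "ym"  ["ym"]
13. n8.live = 4  [len(B₀.val) + 2]
14. n8.ok = "nym"  ["n" ++ B₀.val]
15. n9.wid = -2  [-2]
16. n10.mk = false  [terminal]
17. n9.lab = true  [true]
18. n8.depth = "nymu"  [D.ok ++ "u"]
19. n11.val = "nymuym"  [D.depth ++ B₀.val]
20. n12.val = "nymuymv"  [B.val ++ "v"]
21. n12.key = 2  [len(B.val) - 4]
22. n13.key = 25  [terminal]
23. n14.mk = false  [terminal]
24. n12.sig = "z"  [if d.mk then C.val else "z"]
25. n11.tag = false  [false]
26. n15.val = "knymu"  ["k" ++ D.depth]
27. n16.live = true  [terminal]
28. n17.val = "mknymu"  ["m" ++ B.val]
29. n17.key = -2  [-2]
30. n18.key = -2  [terminal]
31. n17.sig = "mknymuk"  [C.val ++ "k"]
32. n15.tag = true  [b.live == true]
33. n7.tag = true  [true]
34. n0.lab = true  [B.tag == true]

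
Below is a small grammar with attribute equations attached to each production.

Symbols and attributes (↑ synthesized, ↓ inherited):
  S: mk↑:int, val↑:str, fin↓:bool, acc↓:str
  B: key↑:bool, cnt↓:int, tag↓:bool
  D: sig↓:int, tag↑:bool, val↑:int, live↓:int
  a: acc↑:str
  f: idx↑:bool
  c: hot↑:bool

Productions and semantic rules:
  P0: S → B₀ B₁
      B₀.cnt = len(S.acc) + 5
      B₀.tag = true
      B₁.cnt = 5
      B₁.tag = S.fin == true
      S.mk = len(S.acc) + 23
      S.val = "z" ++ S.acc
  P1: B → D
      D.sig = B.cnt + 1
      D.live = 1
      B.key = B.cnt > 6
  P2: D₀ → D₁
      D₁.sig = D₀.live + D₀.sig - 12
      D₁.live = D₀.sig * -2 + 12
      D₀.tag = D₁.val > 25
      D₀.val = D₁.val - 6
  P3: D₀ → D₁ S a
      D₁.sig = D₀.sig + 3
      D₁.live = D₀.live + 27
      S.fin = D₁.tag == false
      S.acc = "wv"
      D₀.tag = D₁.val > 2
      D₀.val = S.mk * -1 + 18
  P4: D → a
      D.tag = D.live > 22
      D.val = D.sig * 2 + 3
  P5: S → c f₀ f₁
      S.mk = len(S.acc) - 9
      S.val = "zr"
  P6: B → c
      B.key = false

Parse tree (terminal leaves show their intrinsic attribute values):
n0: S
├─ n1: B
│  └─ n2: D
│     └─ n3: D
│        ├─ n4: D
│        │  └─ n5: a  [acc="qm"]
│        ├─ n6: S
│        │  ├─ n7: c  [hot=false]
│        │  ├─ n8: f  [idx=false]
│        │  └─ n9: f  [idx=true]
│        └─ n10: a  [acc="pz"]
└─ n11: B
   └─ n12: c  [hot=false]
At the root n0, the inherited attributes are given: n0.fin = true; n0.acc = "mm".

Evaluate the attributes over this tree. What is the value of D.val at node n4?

3

1. n0.fin = true  [given at root]
2. n0.acc = "mm"  [given at root]
3. n1.cnt = 7  [len(S.acc) + 5]
4. n1.tag = true  [true]
5. n2.sig = 8  [B.cnt + 1]
6. n2.live = 1  [1]
7. n3.sig = -3  [D₀.live + D₀.sig - 12]
8. n3.live = -4  [D₀.sig * -2 + 12]
9. n4.sig = 0  [D₀.sig + 3]
10. n4.live = 23  [D₀.live + 27]
11. n5.acc = "qm"  [terminal]
12. n4.tag = true  [D.live > 22]
13. n4.val = 3  [D.sig * 2 + 3]
14. n6.fin = false  [D₁.tag == false]
15. n6.acc = "wv"  ["wv"]
16. n7.hot = false  [terminal]
17. n8.idx = false  [terminal]
18. n9.idx = true  [terminal]
19. n6.mk = -7  [len(S.acc) - 9]
20. n6.val = "zr"  ["zr"]
21. n10.acc = "pz"  [terminal]
22. n3.tag = true  [D₁.val > 2]
23. n3.val = 25  [S.mk * -1 + 18]
24. n2.tag = false  [D₁.val > 25]
25. n2.val = 19  [D₁.val - 6]
26. n1.key = true  [B.cnt > 6]
27. n11.cnt = 5  [5]
28. n11.tag = true  [S.fin == true]
29. n12.hot = false  [terminal]
30. n11.key = false  [false]
31. n0.mk = 25  [len(S.acc) + 23]
32. n0.val = "zmm"  ["z" ++ S.acc]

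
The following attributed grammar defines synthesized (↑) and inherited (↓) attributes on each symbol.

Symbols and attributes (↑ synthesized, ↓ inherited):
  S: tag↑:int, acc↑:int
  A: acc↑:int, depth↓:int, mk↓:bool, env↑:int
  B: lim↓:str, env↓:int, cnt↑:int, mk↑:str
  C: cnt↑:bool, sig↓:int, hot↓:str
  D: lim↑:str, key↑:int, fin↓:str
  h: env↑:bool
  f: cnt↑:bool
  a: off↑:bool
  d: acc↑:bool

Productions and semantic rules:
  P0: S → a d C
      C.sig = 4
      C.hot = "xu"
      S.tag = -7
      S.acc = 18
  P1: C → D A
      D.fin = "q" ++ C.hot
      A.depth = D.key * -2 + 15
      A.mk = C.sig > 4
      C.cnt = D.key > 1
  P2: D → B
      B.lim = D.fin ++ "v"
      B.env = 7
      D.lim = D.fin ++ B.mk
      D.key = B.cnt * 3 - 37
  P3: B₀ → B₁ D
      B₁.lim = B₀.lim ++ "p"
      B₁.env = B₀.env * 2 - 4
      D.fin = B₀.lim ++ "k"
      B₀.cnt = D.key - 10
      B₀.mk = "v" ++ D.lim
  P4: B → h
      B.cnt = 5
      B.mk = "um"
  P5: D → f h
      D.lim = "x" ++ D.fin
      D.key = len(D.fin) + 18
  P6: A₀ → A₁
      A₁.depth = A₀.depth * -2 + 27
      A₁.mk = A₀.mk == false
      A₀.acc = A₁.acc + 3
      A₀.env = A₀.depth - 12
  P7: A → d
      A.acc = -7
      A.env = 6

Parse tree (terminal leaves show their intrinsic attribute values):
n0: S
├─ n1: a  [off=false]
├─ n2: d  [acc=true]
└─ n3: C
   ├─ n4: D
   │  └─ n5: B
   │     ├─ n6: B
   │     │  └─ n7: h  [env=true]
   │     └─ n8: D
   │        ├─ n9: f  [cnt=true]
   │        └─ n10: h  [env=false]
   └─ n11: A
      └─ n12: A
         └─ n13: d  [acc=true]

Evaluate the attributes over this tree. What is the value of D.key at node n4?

1. n1.off = false  [terminal]
2. n2.acc = true  [terminal]
3. n3.sig = 4  [4]
4. n3.hot = "xu"  ["xu"]
5. n4.fin = "qxu"  ["q" ++ C.hot]
6. n5.lim = "qxuv"  [D.fin ++ "v"]
7. n5.env = 7  [7]
8. n6.lim = "qxuvp"  [B₀.lim ++ "p"]
9. n6.env = 10  [B₀.env * 2 - 4]
10. n7.env = true  [terminal]
11. n6.cnt = 5  [5]
12. n6.mk = "um"  ["um"]
13. n8.fin = "qxuvk"  [B₀.lim ++ "k"]
14. n9.cnt = true  [terminal]
15. n10.env = false  [terminal]
16. n8.lim = "xqxuvk"  ["x" ++ D.fin]
17. n8.key = 23  [len(D.fin) + 18]
18. n5.cnt = 13  [D.key - 10]
19. n5.mk = "vxqxuvk"  ["v" ++ D.lim]
20. n4.lim = "qxuvxqxuvk"  [D.fin ++ B.mk]
21. n4.key = 2  [B.cnt * 3 - 37]
22. n11.depth = 11  [D.key * -2 + 15]
23. n11.mk = false  [C.sig > 4]
24. n12.depth = 5  [A₀.depth * -2 + 27]
25. n12.mk = true  [A₀.mk == false]
26. n13.acc = true  [terminal]
27. n12.acc = -7  [-7]
28. n12.env = 6  [6]
29. n11.acc = -4  [A₁.acc + 3]
30. n11.env = -1  [A₀.depth - 12]
31. n3.cnt = true  [D.key > 1]
32. n0.tag = -7  [-7]
33. n0.acc = 18  [18]

2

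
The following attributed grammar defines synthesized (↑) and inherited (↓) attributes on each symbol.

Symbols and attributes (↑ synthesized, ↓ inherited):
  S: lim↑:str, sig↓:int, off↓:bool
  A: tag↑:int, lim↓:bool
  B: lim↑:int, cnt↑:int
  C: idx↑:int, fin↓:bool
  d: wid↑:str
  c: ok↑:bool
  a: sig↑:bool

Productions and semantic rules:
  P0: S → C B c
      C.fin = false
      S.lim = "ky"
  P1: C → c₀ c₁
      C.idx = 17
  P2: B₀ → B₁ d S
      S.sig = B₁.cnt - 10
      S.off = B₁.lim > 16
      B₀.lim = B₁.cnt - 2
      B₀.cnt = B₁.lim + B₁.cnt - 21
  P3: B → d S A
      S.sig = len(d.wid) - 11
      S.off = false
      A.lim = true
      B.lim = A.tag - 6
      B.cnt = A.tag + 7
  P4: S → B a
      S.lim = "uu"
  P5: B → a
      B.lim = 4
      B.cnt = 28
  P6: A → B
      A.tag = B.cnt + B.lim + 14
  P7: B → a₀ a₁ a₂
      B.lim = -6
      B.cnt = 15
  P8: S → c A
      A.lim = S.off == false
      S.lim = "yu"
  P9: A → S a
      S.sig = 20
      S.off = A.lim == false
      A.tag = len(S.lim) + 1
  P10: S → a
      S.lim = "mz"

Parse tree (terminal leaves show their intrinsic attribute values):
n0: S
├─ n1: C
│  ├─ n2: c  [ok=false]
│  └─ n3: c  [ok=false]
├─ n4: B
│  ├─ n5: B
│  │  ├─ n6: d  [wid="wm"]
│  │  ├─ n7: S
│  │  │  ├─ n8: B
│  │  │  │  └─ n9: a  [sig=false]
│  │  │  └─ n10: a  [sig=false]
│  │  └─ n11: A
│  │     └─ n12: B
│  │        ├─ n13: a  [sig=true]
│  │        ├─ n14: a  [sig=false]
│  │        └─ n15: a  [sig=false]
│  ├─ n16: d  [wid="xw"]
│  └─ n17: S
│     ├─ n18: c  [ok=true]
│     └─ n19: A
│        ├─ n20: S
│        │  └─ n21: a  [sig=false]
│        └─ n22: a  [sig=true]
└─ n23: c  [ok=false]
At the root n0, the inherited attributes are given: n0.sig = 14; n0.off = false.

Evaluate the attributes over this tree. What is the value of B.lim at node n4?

1. n0.sig = 14  [given at root]
2. n0.off = false  [given at root]
3. n1.fin = false  [false]
4. n2.ok = false  [terminal]
5. n3.ok = false  [terminal]
6. n1.idx = 17  [17]
7. n6.wid = "wm"  [terminal]
8. n7.sig = -9  [len(d.wid) - 11]
9. n7.off = false  [false]
10. n9.sig = false  [terminal]
11. n8.lim = 4  [4]
12. n8.cnt = 28  [28]
13. n10.sig = false  [terminal]
14. n7.lim = "uu"  ["uu"]
15. n11.lim = true  [true]
16. n13.sig = true  [terminal]
17. n14.sig = false  [terminal]
18. n15.sig = false  [terminal]
19. n12.lim = -6  [-6]
20. n12.cnt = 15  [15]
21. n11.tag = 23  [B.cnt + B.lim + 14]
22. n5.lim = 17  [A.tag - 6]
23. n5.cnt = 30  [A.tag + 7]
24. n16.wid = "xw"  [terminal]
25. n17.sig = 20  [B₁.cnt - 10]
26. n17.off = true  [B₁.lim > 16]
27. n18.ok = true  [terminal]
28. n19.lim = false  [S.off == false]
29. n20.sig = 20  [20]
30. n20.off = true  [A.lim == false]
31. n21.sig = false  [terminal]
32. n20.lim = "mz"  ["mz"]
33. n22.sig = true  [terminal]
34. n19.tag = 3  [len(S.lim) + 1]
35. n17.lim = "yu"  ["yu"]
36. n4.lim = 28  [B₁.cnt - 2]
37. n4.cnt = 26  [B₁.lim + B₁.cnt - 21]
38. n23.ok = false  [terminal]
39. n0.lim = "ky"  ["ky"]

28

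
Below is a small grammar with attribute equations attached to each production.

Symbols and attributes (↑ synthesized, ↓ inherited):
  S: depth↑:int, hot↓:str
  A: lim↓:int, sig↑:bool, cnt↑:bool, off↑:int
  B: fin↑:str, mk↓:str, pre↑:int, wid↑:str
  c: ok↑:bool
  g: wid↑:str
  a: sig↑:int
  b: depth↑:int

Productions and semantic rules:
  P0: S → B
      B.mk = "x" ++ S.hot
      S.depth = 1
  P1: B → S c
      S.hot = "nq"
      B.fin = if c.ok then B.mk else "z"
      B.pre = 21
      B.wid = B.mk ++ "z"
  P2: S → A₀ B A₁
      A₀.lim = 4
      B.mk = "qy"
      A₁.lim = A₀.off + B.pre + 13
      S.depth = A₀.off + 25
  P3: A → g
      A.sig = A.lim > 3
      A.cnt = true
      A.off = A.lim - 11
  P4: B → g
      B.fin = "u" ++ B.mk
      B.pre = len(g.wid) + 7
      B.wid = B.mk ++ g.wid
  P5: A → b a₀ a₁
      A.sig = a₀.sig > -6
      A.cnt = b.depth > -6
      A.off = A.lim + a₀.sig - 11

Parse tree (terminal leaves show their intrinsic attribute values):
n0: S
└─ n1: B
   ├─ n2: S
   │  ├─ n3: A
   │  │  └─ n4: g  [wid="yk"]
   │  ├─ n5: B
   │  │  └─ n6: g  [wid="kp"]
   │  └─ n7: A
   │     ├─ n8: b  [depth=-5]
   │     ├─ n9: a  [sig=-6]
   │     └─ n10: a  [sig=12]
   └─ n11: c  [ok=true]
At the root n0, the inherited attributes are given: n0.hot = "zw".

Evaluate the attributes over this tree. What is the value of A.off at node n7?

-2

1. n0.hot = "zw"  [given at root]
2. n1.mk = "xzw"  ["x" ++ S.hot]
3. n2.hot = "nq"  ["nq"]
4. n3.lim = 4  [4]
5. n4.wid = "yk"  [terminal]
6. n3.sig = true  [A.lim > 3]
7. n3.cnt = true  [true]
8. n3.off = -7  [A.lim - 11]
9. n5.mk = "qy"  ["qy"]
10. n6.wid = "kp"  [terminal]
11. n5.fin = "uqy"  ["u" ++ B.mk]
12. n5.pre = 9  [len(g.wid) + 7]
13. n5.wid = "qykp"  [B.mk ++ g.wid]
14. n7.lim = 15  [A₀.off + B.pre + 13]
15. n8.depth = -5  [terminal]
16. n9.sig = -6  [terminal]
17. n10.sig = 12  [terminal]
18. n7.sig = false  [a₀.sig > -6]
19. n7.cnt = true  [b.depth > -6]
20. n7.off = -2  [A.lim + a₀.sig - 11]
21. n2.depth = 18  [A₀.off + 25]
22. n11.ok = true  [terminal]
23. n1.fin = "xzw"  [if c.ok then B.mk else "z"]
24. n1.pre = 21  [21]
25. n1.wid = "xzwz"  [B.mk ++ "z"]
26. n0.depth = 1  [1]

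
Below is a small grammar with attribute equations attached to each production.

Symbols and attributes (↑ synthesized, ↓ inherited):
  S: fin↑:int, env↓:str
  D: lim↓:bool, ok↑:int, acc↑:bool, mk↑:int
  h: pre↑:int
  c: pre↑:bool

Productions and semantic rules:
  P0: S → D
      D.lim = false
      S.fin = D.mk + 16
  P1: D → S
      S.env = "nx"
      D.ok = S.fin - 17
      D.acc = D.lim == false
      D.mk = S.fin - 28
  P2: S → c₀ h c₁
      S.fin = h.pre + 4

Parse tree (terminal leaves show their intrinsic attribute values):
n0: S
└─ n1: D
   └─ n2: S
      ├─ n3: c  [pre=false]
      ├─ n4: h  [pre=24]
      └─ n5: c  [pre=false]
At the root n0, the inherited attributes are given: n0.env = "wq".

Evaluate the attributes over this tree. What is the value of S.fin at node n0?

16

1. n0.env = "wq"  [given at root]
2. n1.lim = false  [false]
3. n2.env = "nx"  ["nx"]
4. n3.pre = false  [terminal]
5. n4.pre = 24  [terminal]
6. n5.pre = false  [terminal]
7. n2.fin = 28  [h.pre + 4]
8. n1.ok = 11  [S.fin - 17]
9. n1.acc = true  [D.lim == false]
10. n1.mk = 0  [S.fin - 28]
11. n0.fin = 16  [D.mk + 16]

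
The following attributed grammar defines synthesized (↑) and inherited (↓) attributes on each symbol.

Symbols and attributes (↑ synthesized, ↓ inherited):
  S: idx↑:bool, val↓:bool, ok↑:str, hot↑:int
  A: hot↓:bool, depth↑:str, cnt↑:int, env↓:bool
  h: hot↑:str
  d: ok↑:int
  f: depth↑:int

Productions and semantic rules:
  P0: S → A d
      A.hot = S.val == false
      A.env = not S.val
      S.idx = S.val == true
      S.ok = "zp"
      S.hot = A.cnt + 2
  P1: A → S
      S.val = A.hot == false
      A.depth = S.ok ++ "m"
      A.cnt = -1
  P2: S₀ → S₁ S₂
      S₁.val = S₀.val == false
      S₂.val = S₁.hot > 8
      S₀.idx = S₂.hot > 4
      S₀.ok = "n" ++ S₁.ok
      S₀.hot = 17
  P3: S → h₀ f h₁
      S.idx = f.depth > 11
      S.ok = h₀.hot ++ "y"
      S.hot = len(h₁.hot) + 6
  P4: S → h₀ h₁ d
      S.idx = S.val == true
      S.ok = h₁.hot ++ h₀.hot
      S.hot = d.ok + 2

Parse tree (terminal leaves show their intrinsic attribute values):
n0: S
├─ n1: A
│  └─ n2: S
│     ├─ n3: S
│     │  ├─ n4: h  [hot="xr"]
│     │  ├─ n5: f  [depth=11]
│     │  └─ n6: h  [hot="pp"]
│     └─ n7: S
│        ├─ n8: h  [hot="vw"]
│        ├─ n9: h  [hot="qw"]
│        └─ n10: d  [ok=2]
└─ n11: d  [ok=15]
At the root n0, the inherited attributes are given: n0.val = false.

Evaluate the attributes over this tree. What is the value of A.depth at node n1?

"nxrym"

1. n0.val = false  [given at root]
2. n1.hot = true  [S.val == false]
3. n1.env = true  [not S.val]
4. n2.val = false  [A.hot == false]
5. n3.val = true  [S₀.val == false]
6. n4.hot = "xr"  [terminal]
7. n5.depth = 11  [terminal]
8. n6.hot = "pp"  [terminal]
9. n3.idx = false  [f.depth > 11]
10. n3.ok = "xry"  [h₀.hot ++ "y"]
11. n3.hot = 8  [len(h₁.hot) + 6]
12. n7.val = false  [S₁.hot > 8]
13. n8.hot = "vw"  [terminal]
14. n9.hot = "qw"  [terminal]
15. n10.ok = 2  [terminal]
16. n7.idx = false  [S.val == true]
17. n7.ok = "qwvw"  [h₁.hot ++ h₀.hot]
18. n7.hot = 4  [d.ok + 2]
19. n2.idx = false  [S₂.hot > 4]
20. n2.ok = "nxry"  ["n" ++ S₁.ok]
21. n2.hot = 17  [17]
22. n1.depth = "nxrym"  [S.ok ++ "m"]
23. n1.cnt = -1  [-1]
24. n11.ok = 15  [terminal]
25. n0.idx = false  [S.val == true]
26. n0.ok = "zp"  ["zp"]
27. n0.hot = 1  [A.cnt + 2]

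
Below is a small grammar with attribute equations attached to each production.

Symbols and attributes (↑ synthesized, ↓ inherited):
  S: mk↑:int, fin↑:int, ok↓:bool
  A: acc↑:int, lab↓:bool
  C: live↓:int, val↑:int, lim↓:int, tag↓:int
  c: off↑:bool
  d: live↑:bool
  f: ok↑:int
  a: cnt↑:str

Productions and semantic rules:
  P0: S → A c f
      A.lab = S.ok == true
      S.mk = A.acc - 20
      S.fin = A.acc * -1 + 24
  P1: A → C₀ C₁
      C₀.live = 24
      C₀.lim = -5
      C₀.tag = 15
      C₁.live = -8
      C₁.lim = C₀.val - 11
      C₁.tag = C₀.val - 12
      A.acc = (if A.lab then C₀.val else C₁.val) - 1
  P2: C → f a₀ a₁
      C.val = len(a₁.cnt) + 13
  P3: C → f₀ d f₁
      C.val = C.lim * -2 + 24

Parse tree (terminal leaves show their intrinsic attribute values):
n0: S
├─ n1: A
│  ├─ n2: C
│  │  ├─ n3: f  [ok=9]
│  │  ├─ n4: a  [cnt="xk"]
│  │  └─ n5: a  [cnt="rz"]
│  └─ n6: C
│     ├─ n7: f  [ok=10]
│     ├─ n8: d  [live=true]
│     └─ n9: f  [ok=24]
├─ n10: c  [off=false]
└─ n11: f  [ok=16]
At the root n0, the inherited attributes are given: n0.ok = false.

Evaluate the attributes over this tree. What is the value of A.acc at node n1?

1. n0.ok = false  [given at root]
2. n1.lab = false  [S.ok == true]
3. n2.live = 24  [24]
4. n2.lim = -5  [-5]
5. n2.tag = 15  [15]
6. n3.ok = 9  [terminal]
7. n4.cnt = "xk"  [terminal]
8. n5.cnt = "rz"  [terminal]
9. n2.val = 15  [len(a₁.cnt) + 13]
10. n6.live = -8  [-8]
11. n6.lim = 4  [C₀.val - 11]
12. n6.tag = 3  [C₀.val - 12]
13. n7.ok = 10  [terminal]
14. n8.live = true  [terminal]
15. n9.ok = 24  [terminal]
16. n6.val = 16  [C.lim * -2 + 24]
17. n1.acc = 15  [(if A.lab then C₀.val else C₁.val) - 1]
18. n10.off = false  [terminal]
19. n11.ok = 16  [terminal]
20. n0.mk = -5  [A.acc - 20]
21. n0.fin = 9  [A.acc * -1 + 24]

15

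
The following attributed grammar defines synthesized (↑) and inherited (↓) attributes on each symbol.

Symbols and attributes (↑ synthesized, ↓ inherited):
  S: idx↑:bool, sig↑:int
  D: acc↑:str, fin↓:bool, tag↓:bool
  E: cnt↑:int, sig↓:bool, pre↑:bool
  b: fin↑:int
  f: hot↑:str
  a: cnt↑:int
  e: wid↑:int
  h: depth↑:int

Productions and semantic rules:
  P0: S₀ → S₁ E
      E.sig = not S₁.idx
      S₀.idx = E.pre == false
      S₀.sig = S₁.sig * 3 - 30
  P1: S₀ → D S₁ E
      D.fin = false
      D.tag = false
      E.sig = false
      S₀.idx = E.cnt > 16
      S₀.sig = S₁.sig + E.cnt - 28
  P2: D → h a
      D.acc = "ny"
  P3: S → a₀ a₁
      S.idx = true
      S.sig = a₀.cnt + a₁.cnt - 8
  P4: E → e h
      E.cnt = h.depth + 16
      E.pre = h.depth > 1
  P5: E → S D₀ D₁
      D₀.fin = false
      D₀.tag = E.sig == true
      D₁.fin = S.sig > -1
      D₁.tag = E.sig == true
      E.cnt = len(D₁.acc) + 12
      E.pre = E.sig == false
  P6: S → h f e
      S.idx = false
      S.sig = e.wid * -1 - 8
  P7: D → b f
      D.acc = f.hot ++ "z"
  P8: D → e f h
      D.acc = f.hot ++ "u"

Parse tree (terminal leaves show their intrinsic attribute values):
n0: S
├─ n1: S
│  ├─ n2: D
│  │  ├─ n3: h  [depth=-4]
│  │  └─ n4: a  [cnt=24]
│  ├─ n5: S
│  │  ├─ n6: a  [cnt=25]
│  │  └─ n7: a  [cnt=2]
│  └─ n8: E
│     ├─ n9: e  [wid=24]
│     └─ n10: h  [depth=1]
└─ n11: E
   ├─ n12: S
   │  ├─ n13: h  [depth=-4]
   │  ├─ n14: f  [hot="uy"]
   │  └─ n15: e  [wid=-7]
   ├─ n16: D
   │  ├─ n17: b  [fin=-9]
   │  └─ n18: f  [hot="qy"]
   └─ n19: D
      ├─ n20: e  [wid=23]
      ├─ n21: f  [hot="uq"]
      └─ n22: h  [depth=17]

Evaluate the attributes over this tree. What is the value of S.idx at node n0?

false

1. n2.fin = false  [false]
2. n2.tag = false  [false]
3. n3.depth = -4  [terminal]
4. n4.cnt = 24  [terminal]
5. n2.acc = "ny"  ["ny"]
6. n6.cnt = 25  [terminal]
7. n7.cnt = 2  [terminal]
8. n5.idx = true  [true]
9. n5.sig = 19  [a₀.cnt + a₁.cnt - 8]
10. n8.sig = false  [false]
11. n9.wid = 24  [terminal]
12. n10.depth = 1  [terminal]
13. n8.cnt = 17  [h.depth + 16]
14. n8.pre = false  [h.depth > 1]
15. n1.idx = true  [E.cnt > 16]
16. n1.sig = 8  [S₁.sig + E.cnt - 28]
17. n11.sig = false  [not S₁.idx]
18. n13.depth = -4  [terminal]
19. n14.hot = "uy"  [terminal]
20. n15.wid = -7  [terminal]
21. n12.idx = false  [false]
22. n12.sig = -1  [e.wid * -1 - 8]
23. n16.fin = false  [false]
24. n16.tag = false  [E.sig == true]
25. n17.fin = -9  [terminal]
26. n18.hot = "qy"  [terminal]
27. n16.acc = "qyz"  [f.hot ++ "z"]
28. n19.fin = false  [S.sig > -1]
29. n19.tag = false  [E.sig == true]
30. n20.wid = 23  [terminal]
31. n21.hot = "uq"  [terminal]
32. n22.depth = 17  [terminal]
33. n19.acc = "uqu"  [f.hot ++ "u"]
34. n11.cnt = 15  [len(D₁.acc) + 12]
35. n11.pre = true  [E.sig == false]
36. n0.idx = false  [E.pre == false]
37. n0.sig = -6  [S₁.sig * 3 - 30]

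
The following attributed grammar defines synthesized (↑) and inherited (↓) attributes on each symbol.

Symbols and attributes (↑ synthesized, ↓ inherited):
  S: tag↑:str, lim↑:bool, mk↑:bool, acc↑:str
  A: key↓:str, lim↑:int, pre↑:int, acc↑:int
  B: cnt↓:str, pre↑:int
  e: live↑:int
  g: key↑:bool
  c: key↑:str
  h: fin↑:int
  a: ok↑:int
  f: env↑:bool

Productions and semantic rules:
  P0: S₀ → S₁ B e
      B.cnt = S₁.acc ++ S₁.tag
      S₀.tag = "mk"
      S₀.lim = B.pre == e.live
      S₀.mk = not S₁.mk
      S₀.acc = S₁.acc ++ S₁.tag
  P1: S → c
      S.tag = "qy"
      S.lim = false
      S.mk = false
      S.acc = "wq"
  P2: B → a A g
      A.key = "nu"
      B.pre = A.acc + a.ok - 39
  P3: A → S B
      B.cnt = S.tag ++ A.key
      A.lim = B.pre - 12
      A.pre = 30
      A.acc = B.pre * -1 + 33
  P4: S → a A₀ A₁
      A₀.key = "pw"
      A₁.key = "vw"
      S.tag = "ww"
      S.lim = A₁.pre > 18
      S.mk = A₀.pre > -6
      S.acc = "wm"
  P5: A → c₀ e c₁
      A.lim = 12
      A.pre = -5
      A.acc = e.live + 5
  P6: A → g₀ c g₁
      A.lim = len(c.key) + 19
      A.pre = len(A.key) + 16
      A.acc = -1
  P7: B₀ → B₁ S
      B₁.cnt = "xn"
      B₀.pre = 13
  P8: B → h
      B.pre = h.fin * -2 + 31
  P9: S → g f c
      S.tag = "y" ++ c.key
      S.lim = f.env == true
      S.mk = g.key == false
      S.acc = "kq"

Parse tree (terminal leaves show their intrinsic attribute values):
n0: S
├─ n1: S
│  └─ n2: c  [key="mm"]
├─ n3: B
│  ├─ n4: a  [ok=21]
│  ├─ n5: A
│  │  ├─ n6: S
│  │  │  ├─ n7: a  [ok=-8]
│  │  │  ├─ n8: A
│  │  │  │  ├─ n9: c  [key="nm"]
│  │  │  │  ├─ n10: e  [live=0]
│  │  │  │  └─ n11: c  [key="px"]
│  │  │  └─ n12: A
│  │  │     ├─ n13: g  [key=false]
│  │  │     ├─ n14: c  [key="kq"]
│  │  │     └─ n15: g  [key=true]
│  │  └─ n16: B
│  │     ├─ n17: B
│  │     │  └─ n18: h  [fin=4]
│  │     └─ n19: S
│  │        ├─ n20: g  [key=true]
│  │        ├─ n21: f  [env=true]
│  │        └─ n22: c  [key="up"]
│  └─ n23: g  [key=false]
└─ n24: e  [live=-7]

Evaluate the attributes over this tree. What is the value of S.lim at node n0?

false

1. n2.key = "mm"  [terminal]
2. n1.tag = "qy"  ["qy"]
3. n1.lim = false  [false]
4. n1.mk = false  [false]
5. n1.acc = "wq"  ["wq"]
6. n3.cnt = "wqqy"  [S₁.acc ++ S₁.tag]
7. n4.ok = 21  [terminal]
8. n5.key = "nu"  ["nu"]
9. n7.ok = -8  [terminal]
10. n8.key = "pw"  ["pw"]
11. n9.key = "nm"  [terminal]
12. n10.live = 0  [terminal]
13. n11.key = "px"  [terminal]
14. n8.lim = 12  [12]
15. n8.pre = -5  [-5]
16. n8.acc = 5  [e.live + 5]
17. n12.key = "vw"  ["vw"]
18. n13.key = false  [terminal]
19. n14.key = "kq"  [terminal]
20. n15.key = true  [terminal]
21. n12.lim = 21  [len(c.key) + 19]
22. n12.pre = 18  [len(A.key) + 16]
23. n12.acc = -1  [-1]
24. n6.tag = "ww"  ["ww"]
25. n6.lim = false  [A₁.pre > 18]
26. n6.mk = true  [A₀.pre > -6]
27. n6.acc = "wm"  ["wm"]
28. n16.cnt = "wwnu"  [S.tag ++ A.key]
29. n17.cnt = "xn"  ["xn"]
30. n18.fin = 4  [terminal]
31. n17.pre = 23  [h.fin * -2 + 31]
32. n20.key = true  [terminal]
33. n21.env = true  [terminal]
34. n22.key = "up"  [terminal]
35. n19.tag = "yup"  ["y" ++ c.key]
36. n19.lim = true  [f.env == true]
37. n19.mk = false  [g.key == false]
38. n19.acc = "kq"  ["kq"]
39. n16.pre = 13  [13]
40. n5.lim = 1  [B.pre - 12]
41. n5.pre = 30  [30]
42. n5.acc = 20  [B.pre * -1 + 33]
43. n23.key = false  [terminal]
44. n3.pre = 2  [A.acc + a.ok - 39]
45. n24.live = -7  [terminal]
46. n0.tag = "mk"  ["mk"]
47. n0.lim = false  [B.pre == e.live]
48. n0.mk = true  [not S₁.mk]
49. n0.acc = "wqqy"  [S₁.acc ++ S₁.tag]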